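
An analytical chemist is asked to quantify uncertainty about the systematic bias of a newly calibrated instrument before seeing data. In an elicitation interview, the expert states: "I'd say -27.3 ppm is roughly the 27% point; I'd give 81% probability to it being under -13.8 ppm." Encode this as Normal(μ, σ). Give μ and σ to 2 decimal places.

μ = -21.75, σ = 9.06

For Normal(μ,σ), the p-quantile is μ + z_p·σ. Here z_{0.27} = -0.6128, z_{0.81} = 0.8779.
So -27.3 = μ − 0.6128σ and -13.8 = μ + 0.8779σ.
Subtracting: σ = (-13.8 − -27.3)/(0.8779 − (-0.6128)) = 9.06.
Then μ = -27.3 − (-0.6128)·9.06 = -21.75.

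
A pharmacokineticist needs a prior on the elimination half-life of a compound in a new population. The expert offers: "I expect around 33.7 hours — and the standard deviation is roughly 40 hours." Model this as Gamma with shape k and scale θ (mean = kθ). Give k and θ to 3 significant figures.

k ≈ 0.71, θ ≈ 47.5

For Gamma(k, scale θ): mean = kθ, variance = kθ², so CV = 1/√k.
CV = SD/mean = 40/33.7 = 1.187, hence k = 1/CV² = 0.71.
Then θ = mean/k = 33.7/0.71 = 47.5.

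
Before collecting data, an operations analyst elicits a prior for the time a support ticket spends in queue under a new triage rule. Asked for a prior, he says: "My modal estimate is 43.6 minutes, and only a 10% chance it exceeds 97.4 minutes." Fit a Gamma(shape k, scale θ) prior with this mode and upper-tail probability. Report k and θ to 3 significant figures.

k ≈ 3.98, θ ≈ 14.6

Gamma(k,θ) with k>1 has mode (k−1)θ, so θ = 43.6/(k−1).
Need P(X < 97.4) = 0.9 with θ tied to k this way. Start at k = 2, θ = 43.6: P(X<97.4) ≈ 0.654.
Too low — raise k to concentrate. Iterating converges to k ≈ 3.98.
Then θ = 43.6/(3.98−1) ≈ 14.6.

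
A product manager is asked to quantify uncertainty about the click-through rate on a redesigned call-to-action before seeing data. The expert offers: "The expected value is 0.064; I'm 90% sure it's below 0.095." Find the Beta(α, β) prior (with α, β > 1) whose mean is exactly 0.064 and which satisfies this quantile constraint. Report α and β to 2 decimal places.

With mean 0.064 fixed, write α = 0.064s, β = 0.936s where s = α+β.
Need P(θ < 0.095) = 0.9 under Beta(0.064s, 0.936s). Normal approximation: (q−m)/√(m(1−m)/s) ≈ z_{0.9} = 1.28, so s ≈ 0.064·0.936·(1.28)²/(0.095−0.064)² = 102.4.
At s = 102.4: P(θ<0.095) ≈ 0.893. Adjusting to match 0.9 gives s ≈ 110.44.
So α = 0.064·110.44 ≈ 7.07, β = 0.936·110.44 ≈ 103.37.

α ≈ 7.07, β ≈ 103.37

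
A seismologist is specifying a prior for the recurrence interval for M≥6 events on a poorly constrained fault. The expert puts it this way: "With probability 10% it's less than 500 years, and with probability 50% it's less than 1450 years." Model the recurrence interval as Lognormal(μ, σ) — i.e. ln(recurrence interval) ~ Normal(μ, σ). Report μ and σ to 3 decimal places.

If T ~ Lognormal(μ,σ) then ln T ~ Normal(μ,σ), so the p-quantile of ln T is μ + z_p·σ.
ln(500) = 6.215 and ln(1450) = 7.279; z_{0.1} = -1.282, z_{0.5} = 0.
σ = (7.279 − 6.215)/(0 − (-1.282)) = 0.831.
μ = 6.215 − (-1.282)·0.831 = 7.279.

μ ≈ 7.279, σ ≈ 0.831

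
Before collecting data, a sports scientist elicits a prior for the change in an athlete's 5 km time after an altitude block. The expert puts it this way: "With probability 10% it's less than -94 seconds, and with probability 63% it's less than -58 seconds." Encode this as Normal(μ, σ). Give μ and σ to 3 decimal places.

For Normal(μ,σ), the p-quantile is μ + z_p·σ. Here z_{0.1} = -1.282, z_{0.63} = 0.3319.
So -94 = μ − 1.282σ and -58 = μ + 0.3319σ.
Subtracting: σ = (-58 − -94)/(0.3319 − (-1.282)) = 22.313.
Then μ = -94 − (-1.282)·22.313 = -65.405.

μ = -65.405, σ = 22.313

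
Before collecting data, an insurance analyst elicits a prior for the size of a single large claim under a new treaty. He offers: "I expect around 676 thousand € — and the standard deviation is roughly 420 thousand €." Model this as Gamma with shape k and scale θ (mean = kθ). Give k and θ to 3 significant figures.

k ≈ 2.59, θ ≈ 261

For Gamma(k, scale θ): mean = kθ, variance = kθ², so CV = 1/√k.
CV = SD/mean = 420/676 = 0.6213, hence k = 1/CV² = 2.59.
Then θ = mean/k = 676/2.59 = 261.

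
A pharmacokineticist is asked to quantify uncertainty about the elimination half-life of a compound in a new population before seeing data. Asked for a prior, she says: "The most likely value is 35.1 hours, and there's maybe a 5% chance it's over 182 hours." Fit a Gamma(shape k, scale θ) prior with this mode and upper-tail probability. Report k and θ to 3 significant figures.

k ≈ 1.88, θ ≈ 40.1

Gamma(k,θ) with k>1 has mode (k−1)θ, so θ = 35.1/(k−1).
Need P(X < 182) = 0.95 with θ tied to k this way. Start at k = 2, θ = 35.1: P(X<182) ≈ 0.965.
Too high — lower k to spread out. Iterating converges to k ≈ 1.88.
Then θ = 35.1/(1.88−1) ≈ 40.1.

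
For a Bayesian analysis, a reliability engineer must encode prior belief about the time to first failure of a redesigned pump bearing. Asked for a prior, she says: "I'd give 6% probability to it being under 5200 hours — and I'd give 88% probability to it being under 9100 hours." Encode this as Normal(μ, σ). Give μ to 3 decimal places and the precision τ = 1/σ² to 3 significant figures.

The p-quantile of Normal(μ,σ) is μ + z_p·σ, with z_{0.06} = -1.555 and z_{0.88} = 1.175.
Eliminate σ: μ = (z₂·x₁ − z₁·x₂)/(z₂ − z₁) = (1.175·5200 − (-1.555)·9100)/2.73 = 7421.300.
Then σ = (x₂ − x₁)/(z₂ − z₁) = (9100 − 5200)/2.73 = 1428.697.
Precision τ = 1/σ² = 1/1429² = 4.9e-07.

μ = 7421.300, τ = 4.9e-07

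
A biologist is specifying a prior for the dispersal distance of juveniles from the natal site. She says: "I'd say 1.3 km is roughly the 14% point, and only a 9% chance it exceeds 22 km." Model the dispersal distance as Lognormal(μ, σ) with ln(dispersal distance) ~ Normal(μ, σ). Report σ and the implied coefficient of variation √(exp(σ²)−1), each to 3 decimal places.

If T ~ Lognormal(μ,σ) then ln T ~ Normal(μ,σ), so the p-quantile of ln T is μ + z_p·σ.
ln(1.3) = 0.2624 and ln(22) = 3.091; z_{0.14} = -1.08, z_{0.91} = 1.341.
σ = (3.091 − 0.2624)/(1.341 − (-1.08)) = 1.168.
μ = 0.2624 − (-1.08)·1.168 = 1.525.
CV = √(exp(σ²)−1) = √(exp(1.3651)−1) = 1.708.

σ ≈ 1.168, CV ≈ 1.708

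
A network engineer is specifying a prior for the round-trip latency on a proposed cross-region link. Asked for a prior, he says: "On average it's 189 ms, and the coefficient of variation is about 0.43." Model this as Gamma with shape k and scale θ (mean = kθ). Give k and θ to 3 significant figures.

k ≈ 5.41, θ ≈ 34.9

For Gamma(k, scale θ): mean = kθ, variance = kθ², so CV = 1/√k.
CV = 0.43, hence k = 1/CV² = 5.41.
Then θ = mean/k = 189/5.41 = 34.9.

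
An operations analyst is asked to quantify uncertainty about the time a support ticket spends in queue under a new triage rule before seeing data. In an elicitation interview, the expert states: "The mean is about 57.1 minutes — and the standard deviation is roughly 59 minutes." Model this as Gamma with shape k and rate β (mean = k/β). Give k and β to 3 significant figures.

k ≈ 0.937, β ≈ 0.0164

For Gamma(k, rate β): mean = k/β, variance = k/β², so CV = 1/√k.
CV = SD/mean = 59/57.1 = 1.033, hence k = 1/CV² = 0.937.
Then β = k/mean = 0.937/57.1 = 0.0164.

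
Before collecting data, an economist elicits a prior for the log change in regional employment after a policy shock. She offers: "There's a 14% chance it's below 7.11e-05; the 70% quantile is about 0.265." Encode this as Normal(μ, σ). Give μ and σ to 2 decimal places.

μ = 0.18, σ = 0.17

For Normal(μ,σ), the p-quantile is μ + z_p·σ. Here z_{0.14} = -1.08, z_{0.7} = 0.5244.
So 7.11e-05 = μ − 1.08σ and 0.265 = μ + 0.5244σ.
Subtracting: σ = (0.265 − 7.11e-05)/(0.5244 − (-1.08)) = 0.17.
Then μ = 7.11e-05 − (-1.08)·0.17 = 0.18.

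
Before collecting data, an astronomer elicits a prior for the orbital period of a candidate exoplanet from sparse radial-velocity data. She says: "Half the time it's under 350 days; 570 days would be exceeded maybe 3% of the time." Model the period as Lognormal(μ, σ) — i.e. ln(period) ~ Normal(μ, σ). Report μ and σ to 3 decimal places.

If T ~ Lognormal(μ,σ) then ln T ~ Normal(μ,σ), so the p-quantile of ln T is μ + z_p·σ.
ln(350) = 5.858 and ln(570) = 6.346; z_{0.5} = 0, z_{0.97} = 1.881.
σ = (6.346 − 5.858)/(1.881 − (0)) = 0.259.
μ = 5.858 − (0)·0.259 = 5.858.

μ ≈ 5.858, σ ≈ 0.259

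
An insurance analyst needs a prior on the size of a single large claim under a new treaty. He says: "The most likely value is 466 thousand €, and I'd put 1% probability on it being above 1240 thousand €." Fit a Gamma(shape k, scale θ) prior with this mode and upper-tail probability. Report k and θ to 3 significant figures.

k ≈ 5.83, θ ≈ 96.4

Gamma(k,θ) with k>1 has mode (k−1)θ, so θ = 466/(k−1).
Need P(X < 1240) = 0.99 with θ tied to k this way. Start at k = 2, θ = 466: P(X<1240) ≈ 0.744.
Too low — raise k to concentrate. Iterating converges to k ≈ 5.83.
Then θ = 466/(5.83−1) ≈ 96.4.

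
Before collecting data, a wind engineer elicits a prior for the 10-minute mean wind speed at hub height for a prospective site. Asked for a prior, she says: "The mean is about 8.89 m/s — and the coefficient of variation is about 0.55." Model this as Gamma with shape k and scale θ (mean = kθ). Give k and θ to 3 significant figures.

k ≈ 3.31, θ ≈ 2.69

For Gamma(k, scale θ): mean = kθ, variance = kθ², so CV = 1/√k.
CV = 0.55, hence k = 1/CV² = 3.31.
Then θ = mean/k = 8.89/3.31 = 2.69.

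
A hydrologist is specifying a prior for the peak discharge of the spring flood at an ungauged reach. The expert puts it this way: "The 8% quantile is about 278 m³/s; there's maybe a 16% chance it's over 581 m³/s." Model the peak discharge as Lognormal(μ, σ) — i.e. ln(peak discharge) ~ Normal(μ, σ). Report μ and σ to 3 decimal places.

μ ≈ 6.059, σ ≈ 0.307

If T ~ Lognormal(μ,σ) then ln T ~ Normal(μ,σ), so the p-quantile of ln T is μ + z_p·σ.
ln(278) = 5.628 and ln(581) = 6.365; z_{0.08} = -1.405, z_{0.84} = 0.9945.
σ = (6.365 − 5.628)/(0.9945 − (-1.405)) = 0.307.
μ = 5.628 − (-1.405)·0.307 = 6.059.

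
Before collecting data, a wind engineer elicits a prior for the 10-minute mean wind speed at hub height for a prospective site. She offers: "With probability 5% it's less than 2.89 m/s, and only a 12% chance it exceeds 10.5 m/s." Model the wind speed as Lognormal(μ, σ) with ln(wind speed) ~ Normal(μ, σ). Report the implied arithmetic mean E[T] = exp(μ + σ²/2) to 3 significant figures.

If T ~ Lognormal(μ,σ) then ln T ~ Normal(μ,σ), so the p-quantile of ln T is μ + z_p·σ.
ln(2.89) = 1.061 and ln(10.5) = 2.351; z_{0.05} = -1.645, z_{0.88} = 1.175.
σ = (2.351 − 1.061)/(1.175 − (-1.645)) = 0.458.
μ = 1.061 − (-1.645)·0.458 = 1.814.
E[T] = exp(μ + σ²/2) = exp(1.814 + 0.1047) = 6.81 m/s.

E[T] ≈ 6.81 m/s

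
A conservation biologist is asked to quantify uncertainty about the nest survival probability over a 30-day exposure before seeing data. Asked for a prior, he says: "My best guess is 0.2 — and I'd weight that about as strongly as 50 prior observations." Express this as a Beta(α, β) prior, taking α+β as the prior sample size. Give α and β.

Under the effective-sample-size interpretation, Beta(α, β) has prior mean α/(α+β) and prior sample size α+β.
So α+β = 50 and α/(α+β) = 0.2, giving α = 0.2·50 = 10 and β = 50 − 10 = 40.

α = 10, β = 40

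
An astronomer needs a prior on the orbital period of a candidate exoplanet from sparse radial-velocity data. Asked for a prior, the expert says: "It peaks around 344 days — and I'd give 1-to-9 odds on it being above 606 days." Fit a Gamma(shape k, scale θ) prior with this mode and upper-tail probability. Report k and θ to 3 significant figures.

k ≈ 6.93, θ ≈ 58

Gamma(k,θ) with k>1 has mode (k−1)θ, so θ = 344/(k−1).
Need P(X < 606) = 0.9 with θ tied to k this way. Start at k = 2, θ = 344: P(X<606) ≈ 0.526.
Too low — raise k to concentrate. Iterating converges to k ≈ 6.93.
Then θ = 344/(6.93−1) ≈ 58.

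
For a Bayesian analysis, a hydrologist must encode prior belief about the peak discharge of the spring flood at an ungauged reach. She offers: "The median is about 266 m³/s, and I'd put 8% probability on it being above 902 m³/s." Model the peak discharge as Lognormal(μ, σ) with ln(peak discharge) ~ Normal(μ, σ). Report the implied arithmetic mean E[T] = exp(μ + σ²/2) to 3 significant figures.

If T ~ Lognormal(μ,σ) then ln T ~ Normal(μ,σ), so the p-quantile of ln T is μ + z_p·σ.
ln(266) = 5.583 and ln(902) = 6.805; z_{0.5} = 0, z_{0.92} = 1.405.
σ = (6.805 − 5.583)/(1.405 − (0)) = 0.869.
μ = 5.583 − (0)·0.869 = 5.583.
E[T] = exp(μ + σ²/2) = exp(5.583 + 0.3776) = 388 m³/s.

E[T] ≈ 388 m³/s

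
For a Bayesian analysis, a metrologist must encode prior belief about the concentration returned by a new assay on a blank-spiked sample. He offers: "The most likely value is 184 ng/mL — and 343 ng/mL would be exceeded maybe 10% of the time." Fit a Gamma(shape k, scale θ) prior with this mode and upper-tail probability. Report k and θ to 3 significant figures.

Gamma(k,θ) with k>1 has mode (k−1)θ, so θ = 184/(k−1).
Need P(X < 343) = 0.9 with θ tied to k this way. Start at k = 2, θ = 184: P(X<343) ≈ 0.556.
Too low — raise k to concentrate. Iterating converges to k ≈ 5.92.
Then θ = 184/(5.92−1) ≈ 37.4.

k ≈ 5.92, θ ≈ 37.4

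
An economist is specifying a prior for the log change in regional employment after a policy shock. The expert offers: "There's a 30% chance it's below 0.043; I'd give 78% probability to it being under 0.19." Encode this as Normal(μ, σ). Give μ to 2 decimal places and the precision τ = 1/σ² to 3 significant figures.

The p-quantile of Normal(μ,σ) is μ + z_p·σ, with z_{0.3} = -0.5244 and z_{0.78} = 0.7722.
Eliminate σ: μ = (z₂·x₁ − z₁·x₂)/(z₂ − z₁) = (0.7722·0.043 − (-0.5244)·0.19)/1.297 = 0.10.
Then σ = (x₂ − x₁)/(z₂ − z₁) = (0.19 − 0.043)/1.297 = 0.11.
Precision τ = 1/σ² = 1/0.1134² = 77.8.

μ = 0.10, τ = 77.8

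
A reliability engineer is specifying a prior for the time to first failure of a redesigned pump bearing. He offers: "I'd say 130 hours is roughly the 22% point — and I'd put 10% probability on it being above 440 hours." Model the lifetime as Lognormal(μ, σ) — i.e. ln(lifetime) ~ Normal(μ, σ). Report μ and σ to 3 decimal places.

If T ~ Lognormal(μ,σ) then ln T ~ Normal(μ,σ), so the p-quantile of ln T is μ + z_p·σ.
ln(130) = 4.868 and ln(440) = 6.087; z_{0.22} = -0.7722, z_{0.9} = 1.282.
σ = (6.087 − 4.868)/(1.282 − (-0.7722)) = 0.594.
μ = 4.868 − (-0.7722)·0.594 = 5.326.

μ ≈ 5.326, σ ≈ 0.594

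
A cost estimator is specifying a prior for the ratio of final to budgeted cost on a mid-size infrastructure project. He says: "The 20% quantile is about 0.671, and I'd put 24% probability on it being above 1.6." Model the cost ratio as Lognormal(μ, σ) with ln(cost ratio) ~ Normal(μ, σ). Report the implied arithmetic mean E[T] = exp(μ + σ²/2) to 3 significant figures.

E[T] ≈ 1.26

If T ~ Lognormal(μ,σ) then ln T ~ Normal(μ,σ), so the p-quantile of ln T is μ + z_p·σ.
ln(0.671) = -0.399 and ln(1.6) = 0.47; z_{0.2} = -0.8416, z_{0.76} = 0.7063.
σ = (0.47 − -0.399)/(0.7063 − (-0.8416)) = 0.561.
μ = -0.399 − (-0.8416)·0.561 = 0.073.
E[T] = exp(μ + σ²/2) = exp(0.073 + 0.1576) = 1.26.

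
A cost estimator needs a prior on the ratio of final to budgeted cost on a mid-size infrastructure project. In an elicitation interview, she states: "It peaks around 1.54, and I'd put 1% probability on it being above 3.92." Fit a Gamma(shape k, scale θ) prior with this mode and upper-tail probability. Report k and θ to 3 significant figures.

k ≈ 6.36, θ ≈ 0.288

Gamma(k,θ) with k>1 has mode (k−1)θ, so θ = 1.54/(k−1).
Need P(X < 3.92) = 0.99 with θ tied to k this way. Start at k = 2, θ = 1.54: P(X<3.92) ≈ 0.722.
Too low — raise k to concentrate. Iterating converges to k ≈ 6.36.
Then θ = 1.54/(6.36−1) ≈ 0.288.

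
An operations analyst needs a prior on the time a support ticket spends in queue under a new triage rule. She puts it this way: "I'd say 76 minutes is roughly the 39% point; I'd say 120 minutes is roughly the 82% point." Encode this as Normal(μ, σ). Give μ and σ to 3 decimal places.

μ = 86.287, σ = 36.830

The p-quantile of Normal(μ,σ) is μ + z_p·σ, with z_{0.39} = -0.2793 and z_{0.82} = 0.9154.
Eliminate σ: μ = (z₂·x₁ − z₁·x₂)/(z₂ − z₁) = (0.9154·76 − (-0.2793)·120)/1.195 = 86.287.
Then σ = (x₂ − x₁)/(z₂ − z₁) = (120 − 76)/1.195 = 36.830.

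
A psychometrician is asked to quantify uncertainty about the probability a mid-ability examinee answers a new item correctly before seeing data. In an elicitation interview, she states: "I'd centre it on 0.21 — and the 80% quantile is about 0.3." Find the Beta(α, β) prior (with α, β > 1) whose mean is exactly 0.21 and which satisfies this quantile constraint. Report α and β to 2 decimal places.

With mean 0.21 fixed, write α = 0.21s, β = 0.79s where s = α+β.
Need P(θ < 0.3) = 0.8 under Beta(0.21s, 0.79s). Normal approximation: (q−m)/√(m(1−m)/s) ≈ z_{0.8} = 0.842, so s ≈ 0.21·0.79·(0.842)²/(0.3−0.21)² = 14.5.
At s = 14.5: P(θ<0.3) ≈ 0.812. Adjusting to match 0.8 gives s ≈ 12.69.
So α = 0.21·12.69 ≈ 2.66, β = 0.79·12.69 ≈ 10.02.

α ≈ 2.66, β ≈ 10.02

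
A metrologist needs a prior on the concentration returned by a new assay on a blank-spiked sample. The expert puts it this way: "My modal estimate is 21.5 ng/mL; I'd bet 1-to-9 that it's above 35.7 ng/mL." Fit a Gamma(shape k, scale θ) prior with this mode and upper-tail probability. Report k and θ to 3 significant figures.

k ≈ 8.34, θ ≈ 2.93

Gamma(k,θ) with k>1 has mode (k−1)θ, so θ = 21.5/(k−1).
Need P(X < 35.7) = 0.9 with θ tied to k this way. Start at k = 2, θ = 21.5: P(X<35.7) ≈ 0.494.
Too low — raise k to concentrate. Iterating converges to k ≈ 8.34.
Then θ = 21.5/(8.34−1) ≈ 2.93.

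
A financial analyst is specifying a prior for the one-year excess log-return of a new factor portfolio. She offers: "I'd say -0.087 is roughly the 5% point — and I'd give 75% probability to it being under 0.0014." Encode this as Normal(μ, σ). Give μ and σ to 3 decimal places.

μ = -0.024, σ = 0.038

For Normal(μ,σ), the p-quantile is μ + z_p·σ. Here z_{0.05} = -1.645, z_{0.75} = 0.6745.
So -0.087 = μ − 1.645σ and 0.0014 = μ + 0.6745σ.
Subtracting: σ = (0.0014 − -0.087)/(0.6745 − (-1.645)) = 0.038.
Then μ = -0.087 − (-1.645)·0.038 = -0.024.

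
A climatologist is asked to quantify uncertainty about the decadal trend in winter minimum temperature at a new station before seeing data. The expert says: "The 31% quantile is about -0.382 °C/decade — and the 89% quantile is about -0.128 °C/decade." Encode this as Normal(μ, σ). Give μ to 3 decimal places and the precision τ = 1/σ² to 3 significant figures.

μ = -0.309, τ = 46

For Normal(μ,σ), the p-quantile is μ + z_p·σ. Here z_{0.31} = -0.4959, z_{0.89} = 1.227.
So -0.382 = μ − 0.4959σ and -0.128 = μ + 1.227σ.
Subtracting: σ = (-0.128 − -0.382)/(1.227 − (-0.4959)) = 0.147.
Then μ = -0.382 − (-0.4959)·0.147 = -0.309.
Precision τ = 1/σ² = 1/0.1475² = 46.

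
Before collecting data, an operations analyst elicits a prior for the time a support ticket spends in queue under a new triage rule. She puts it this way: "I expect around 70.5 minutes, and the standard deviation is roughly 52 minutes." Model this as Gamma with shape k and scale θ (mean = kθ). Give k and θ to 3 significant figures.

k ≈ 1.84, θ ≈ 38.4

For Gamma(k, scale θ): mean = kθ, variance = kθ², so CV = 1/√k.
CV = SD/mean = 52/70.5 = 0.7376, hence k = 1/CV² = 1.84.
Then θ = mean/k = 70.5/1.84 = 38.4.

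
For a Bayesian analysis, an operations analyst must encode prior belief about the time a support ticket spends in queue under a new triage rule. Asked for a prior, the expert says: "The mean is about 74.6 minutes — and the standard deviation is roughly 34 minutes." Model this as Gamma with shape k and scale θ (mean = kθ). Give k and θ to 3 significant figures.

For Gamma(k, scale θ): mean = kθ, variance = kθ², so CV = 1/√k.
CV = SD/mean = 34/74.6 = 0.4558, hence k = 1/CV² = 4.81.
Then θ = mean/k = 74.6/4.81 = 15.5.

k ≈ 4.81, θ ≈ 15.5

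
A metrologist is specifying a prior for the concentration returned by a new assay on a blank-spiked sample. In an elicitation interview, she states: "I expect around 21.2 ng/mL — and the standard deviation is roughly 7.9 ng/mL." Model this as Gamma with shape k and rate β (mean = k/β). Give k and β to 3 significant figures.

k ≈ 7.2, β ≈ 0.34

For Gamma(k, rate β): mean = k/β, variance = k/β², so CV = 1/√k.
CV = SD/mean = 7.9/21.2 = 0.3726, hence k = 1/CV² = 7.2.
Then β = k/mean = 7.2/21.2 = 0.34.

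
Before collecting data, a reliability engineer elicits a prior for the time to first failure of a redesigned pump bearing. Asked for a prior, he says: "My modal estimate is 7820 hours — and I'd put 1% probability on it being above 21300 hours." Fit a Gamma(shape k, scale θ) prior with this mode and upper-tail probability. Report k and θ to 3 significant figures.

Gamma(k,θ) with k>1 has mode (k−1)θ, so θ = 7820/(k−1).
Need P(X < 21300) = 0.99 with θ tied to k this way. Start at k = 2, θ = 7820: P(X<21300) ≈ 0.756.
Too low — raise k to concentrate. Iterating converges to k ≈ 5.59.
Then θ = 7820/(5.59−1) ≈ 1710.

k ≈ 5.59, θ ≈ 1710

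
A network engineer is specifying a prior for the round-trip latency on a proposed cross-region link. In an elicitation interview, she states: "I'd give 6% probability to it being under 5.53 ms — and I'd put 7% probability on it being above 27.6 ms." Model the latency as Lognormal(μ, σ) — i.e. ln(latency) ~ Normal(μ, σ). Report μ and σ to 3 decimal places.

μ ≈ 2.535, σ ≈ 0.530

If T ~ Lognormal(μ,σ) then ln T ~ Normal(μ,σ), so the p-quantile of ln T is μ + z_p·σ.
ln(5.53) = 1.71 and ln(27.6) = 3.318; z_{0.06} = -1.555, z_{0.93} = 1.476.
σ = (3.318 − 1.71)/(1.476 − (-1.555)) = 0.530.
μ = 1.71 − (-1.555)·0.530 = 2.535.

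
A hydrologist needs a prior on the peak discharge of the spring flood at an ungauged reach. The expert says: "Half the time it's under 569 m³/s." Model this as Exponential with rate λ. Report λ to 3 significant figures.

λ ≈ 0.00122

Exponential median = ln 2 / λ, so λ = ln 2 / 569.0 = 0.00122.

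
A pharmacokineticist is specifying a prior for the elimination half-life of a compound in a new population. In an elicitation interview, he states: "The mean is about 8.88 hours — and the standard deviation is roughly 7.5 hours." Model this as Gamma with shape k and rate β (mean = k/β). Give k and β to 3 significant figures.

k ≈ 1.4, β ≈ 0.158

For Gamma(k, rate β): mean = k/β, variance = k/β², so CV = 1/√k.
CV = SD/mean = 7.5/8.88 = 0.8446, hence k = 1/CV² = 1.4.
Then β = k/mean = 1.4/8.88 = 0.158.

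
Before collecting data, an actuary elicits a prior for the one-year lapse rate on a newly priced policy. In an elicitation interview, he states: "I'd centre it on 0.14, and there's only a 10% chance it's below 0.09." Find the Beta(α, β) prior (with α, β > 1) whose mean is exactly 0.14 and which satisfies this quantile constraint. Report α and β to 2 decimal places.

With mean 0.14 fixed, write α = 0.14s, β = 0.86s where s = α+β.
Need P(θ < 0.09) = 0.1 under Beta(0.14s, 0.86s). Normal approximation: (q−m)/√(m(1−m)/s) ≈ z_{0.1} = -1.28, so s ≈ 0.14·0.86·(-1.28)²/(0.09−0.14)² = 79.1.
At s = 79.1: P(θ<0.09) ≈ 0.086. Adjusting to match 0.1 gives s ≈ 70.89.
So α = 0.14·70.89 ≈ 9.92, β = 0.86·70.89 ≈ 60.96.

α ≈ 9.92, β ≈ 60.96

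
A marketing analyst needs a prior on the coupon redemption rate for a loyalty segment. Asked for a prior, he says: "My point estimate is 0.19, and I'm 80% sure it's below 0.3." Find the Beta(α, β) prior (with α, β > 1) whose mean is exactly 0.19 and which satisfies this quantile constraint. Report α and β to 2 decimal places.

α ≈ 1.35, β ≈ 5.77

With mean 0.19 fixed, write α = 0.19s, β = 0.81s where s = α+β.
Need P(θ < 0.3) = 0.8 under Beta(0.19s, 0.81s). Normal approximation: (q−m)/√(m(1−m)/s) ≈ z_{0.8} = 0.842, so s ≈ 0.19·0.81·(0.842)²/(0.3−0.19)² = 9.0.
At s = 9.0: P(θ<0.3) ≈ 0.817. Adjusting to match 0.8 gives s ≈ 7.13.
So α = 0.19·7.13 ≈ 1.35, β = 0.81·7.13 ≈ 5.77.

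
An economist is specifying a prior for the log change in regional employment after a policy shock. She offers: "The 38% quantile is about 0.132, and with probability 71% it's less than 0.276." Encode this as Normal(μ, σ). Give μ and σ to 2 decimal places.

μ = 0.18, σ = 0.17

The p-quantile of Normal(μ,σ) is μ + z_p·σ, with z_{0.38} = -0.3055 and z_{0.71} = 0.5534.
Eliminate σ: μ = (z₂·x₁ − z₁·x₂)/(z₂ − z₁) = (0.5534·0.132 − (-0.3055)·0.276)/0.8589 = 0.18.
Then σ = (x₂ − x₁)/(z₂ − z₁) = (0.276 − 0.132)/0.8589 = 0.17.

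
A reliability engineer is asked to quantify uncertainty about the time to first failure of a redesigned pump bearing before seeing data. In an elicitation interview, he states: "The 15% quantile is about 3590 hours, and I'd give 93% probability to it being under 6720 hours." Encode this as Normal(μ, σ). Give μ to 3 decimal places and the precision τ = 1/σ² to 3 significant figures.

μ = 4881.300, τ = 6.44e-07

The p-quantile of Normal(μ,σ) is μ + z_p·σ, with z_{0.15} = -1.036 and z_{0.93} = 1.476.
Eliminate σ: μ = (z₂·x₁ − z₁·x₂)/(z₂ − z₁) = (1.476·3590 − (-1.036)·6720)/2.512 = 4881.300.
Then σ = (x₂ − x₁)/(z₂ − z₁) = (6720 − 3590)/2.512 = 1245.908.
Precision τ = 1/σ² = 1/1246² = 6.44e-07.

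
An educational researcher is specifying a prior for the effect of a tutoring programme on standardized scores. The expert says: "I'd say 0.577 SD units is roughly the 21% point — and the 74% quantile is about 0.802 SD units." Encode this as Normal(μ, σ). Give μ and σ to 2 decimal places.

For Normal(μ,σ), the p-quantile is μ + z_p·σ. Here z_{0.21} = -0.8064, z_{0.74} = 0.6433.
So 0.577 = μ − 0.8064σ and 0.802 = μ + 0.6433σ.
Subtracting: σ = (0.802 − 0.577)/(0.6433 − (-0.8064)) = 0.16.
Then μ = 0.577 − (-0.8064)·0.16 = 0.70.

μ = 0.70, σ = 0.16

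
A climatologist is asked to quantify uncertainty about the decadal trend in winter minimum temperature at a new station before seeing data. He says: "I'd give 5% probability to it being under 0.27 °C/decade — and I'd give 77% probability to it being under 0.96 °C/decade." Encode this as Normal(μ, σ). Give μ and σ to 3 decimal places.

For Normal(μ,σ), the p-quantile is μ + z_p·σ. Here z_{0.05} = -1.645, z_{0.77} = 0.7388.
So 0.27 = μ − 1.645σ and 0.96 = μ + 0.7388σ.
Subtracting: σ = (0.96 − 0.27)/(0.7388 − (-1.645)) = 0.289.
Then μ = 0.27 − (-1.645)·0.289 = 0.746.

μ = 0.746, σ = 0.289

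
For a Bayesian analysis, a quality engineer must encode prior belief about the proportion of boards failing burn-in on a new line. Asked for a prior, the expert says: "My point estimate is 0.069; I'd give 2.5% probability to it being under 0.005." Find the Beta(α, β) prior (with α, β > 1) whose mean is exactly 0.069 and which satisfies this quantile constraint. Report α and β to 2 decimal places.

With mean 0.069 fixed, write α = 0.069s, β = 0.931s where s = α+β.
Need P(θ < 0.005) = 0.025 under Beta(0.069s, 0.931s). Normal approximation: (q−m)/√(m(1−m)/s) ≈ z_{0.025} = -1.96, so s ≈ 0.069·0.931·(-1.96)²/(0.005−0.069)² = 60.2.
At s = 60.2: P(θ<0.005) ≈ 0.000. Adjusting to match 0.025 gives s ≈ 21.23.
So α = 0.069·21.23 ≈ 1.46, β = 0.931·21.23 ≈ 19.76.

α ≈ 1.46, β ≈ 19.76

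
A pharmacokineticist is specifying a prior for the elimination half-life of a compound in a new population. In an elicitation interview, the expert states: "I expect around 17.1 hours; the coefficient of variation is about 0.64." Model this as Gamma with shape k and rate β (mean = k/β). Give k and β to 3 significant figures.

For Gamma(k, rate β): mean = k/β, variance = k/β², so CV = 1/√k.
CV = 0.64, hence k = 1/CV² = 2.44.
Then β = k/mean = 2.44/17.1 = 0.143.

k ≈ 2.44, β ≈ 0.143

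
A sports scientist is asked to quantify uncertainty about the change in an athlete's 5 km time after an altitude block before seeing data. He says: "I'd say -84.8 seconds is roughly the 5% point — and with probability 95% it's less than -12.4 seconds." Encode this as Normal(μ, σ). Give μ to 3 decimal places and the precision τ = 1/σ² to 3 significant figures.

For Normal(μ,σ), the p-quantile is μ + z_p·σ. Here z_{0.05} = -1.645, z_{0.95} = 1.645.
So -84.8 = μ − 1.645σ and -12.4 = μ + 1.645σ.
Subtracting: σ = (-12.4 − -84.8)/(1.645 − (-1.645)) = 22.008.
Then μ = -84.8 − (-1.645)·22.008 = -48.600.
Precision τ = 1/σ² = 1/22.01² = 0.00206.

μ = -48.600, τ = 0.00206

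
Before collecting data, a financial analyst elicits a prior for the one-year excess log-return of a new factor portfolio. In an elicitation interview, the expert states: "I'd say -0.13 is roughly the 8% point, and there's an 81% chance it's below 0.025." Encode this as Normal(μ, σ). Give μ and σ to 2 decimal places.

μ = -0.03, σ = 0.07

For Normal(μ,σ), the p-quantile is μ + z_p·σ. Here z_{0.08} = -1.405, z_{0.81} = 0.8779.
So -0.13 = μ − 1.405σ and 0.025 = μ + 0.8779σ.
Subtracting: σ = (0.025 − -0.13)/(0.8779 − (-1.405)) = 0.07.
Then μ = -0.13 − (-1.405)·0.07 = -0.03.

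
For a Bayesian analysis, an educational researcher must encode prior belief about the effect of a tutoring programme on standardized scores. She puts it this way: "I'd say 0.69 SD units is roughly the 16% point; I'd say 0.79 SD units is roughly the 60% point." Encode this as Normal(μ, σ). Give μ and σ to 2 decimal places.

For Normal(μ,σ), the p-quantile is μ + z_p·σ. Here z_{0.16} = -0.9945, z_{0.6} = 0.2533.
So 0.69 = μ − 0.9945σ and 0.79 = μ + 0.2533σ.
Subtracting: σ = (0.79 − 0.69)/(0.2533 − (-0.9945)) = 0.08.
Then μ = 0.69 − (-0.9945)·0.08 = 0.77.

μ = 0.77, σ = 0.08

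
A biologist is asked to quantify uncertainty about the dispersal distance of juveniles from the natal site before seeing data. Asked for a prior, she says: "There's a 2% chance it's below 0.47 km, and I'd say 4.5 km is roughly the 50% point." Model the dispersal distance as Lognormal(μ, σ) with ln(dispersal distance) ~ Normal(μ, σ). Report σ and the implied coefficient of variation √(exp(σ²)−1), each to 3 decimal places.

If T ~ Lognormal(μ,σ) then ln T ~ Normal(μ,σ), so the p-quantile of ln T is μ + z_p·σ.
ln(0.47) = -0.755 and ln(4.5) = 1.504; z_{0.02} = -2.054, z_{0.5} = 0.
σ = (1.504 − -0.755)/(0 − (-2.054)) = 1.100.
μ = -0.755 − (-2.054)·1.100 = 1.504.
CV = √(exp(σ²)−1) = √(exp(1.2100)−1) = 1.534.

σ ≈ 1.100, CV ≈ 1.534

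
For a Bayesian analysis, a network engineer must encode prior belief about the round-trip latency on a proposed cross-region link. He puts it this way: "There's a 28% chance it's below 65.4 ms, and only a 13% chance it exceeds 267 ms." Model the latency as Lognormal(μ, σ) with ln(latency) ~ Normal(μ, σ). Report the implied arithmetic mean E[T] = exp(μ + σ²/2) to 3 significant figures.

E[T] ≈ 148 ms

If T ~ Lognormal(μ,σ) then ln T ~ Normal(μ,σ), so the p-quantile of ln T is μ + z_p·σ.
ln(65.4) = 4.181 and ln(267) = 5.587; z_{0.28} = -0.5828, z_{0.87} = 1.126.
σ = (5.587 − 4.181)/(1.126 − (-0.5828)) = 0.823.
μ = 4.181 − (-0.5828)·0.823 = 4.660.
E[T] = exp(μ + σ²/2) = exp(4.660 + 0.3387) = 148 ms.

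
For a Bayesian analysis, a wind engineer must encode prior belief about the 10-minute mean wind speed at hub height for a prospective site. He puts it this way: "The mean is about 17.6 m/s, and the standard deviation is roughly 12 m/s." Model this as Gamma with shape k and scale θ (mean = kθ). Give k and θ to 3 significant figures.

For Gamma(k, scale θ): mean = kθ, variance = kθ², so CV = 1/√k.
CV = SD/mean = 12/17.6 = 0.6818, hence k = 1/CV² = 2.15.
Then θ = mean/k = 17.6/2.15 = 8.18.

k ≈ 2.15, θ ≈ 8.18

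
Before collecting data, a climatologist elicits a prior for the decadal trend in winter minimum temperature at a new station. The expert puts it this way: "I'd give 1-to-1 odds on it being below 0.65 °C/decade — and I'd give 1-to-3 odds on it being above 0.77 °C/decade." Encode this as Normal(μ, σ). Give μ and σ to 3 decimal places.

For Normal(μ,σ), the p-quantile is μ + z_p·σ. Here z_{0.5} = 0, z_{0.75} = 0.6745.
So 0.65 = μ + 0σ and 0.77 = μ + 0.6745σ.
Subtracting: σ = (0.77 − 0.65)/(0.6745 − (0)) = 0.178.
Then μ = 0.65 − (0)·0.178 = 0.650.

μ = 0.650, σ = 0.178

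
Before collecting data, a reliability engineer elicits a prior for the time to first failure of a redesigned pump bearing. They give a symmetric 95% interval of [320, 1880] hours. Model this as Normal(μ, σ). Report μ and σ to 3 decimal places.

μ = 1100.000, σ = 397.966

A symmetric 95% interval runs μ ± z·σ with z = 1.96.
Half-width = 780, so σ = 780/1.96 = 397.966.
μ is the interval midpoint, 1100.000.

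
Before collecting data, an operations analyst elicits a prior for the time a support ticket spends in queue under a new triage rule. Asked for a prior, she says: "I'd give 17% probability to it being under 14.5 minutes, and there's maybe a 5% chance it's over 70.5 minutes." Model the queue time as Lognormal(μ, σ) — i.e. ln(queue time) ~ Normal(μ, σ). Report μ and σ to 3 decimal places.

If T ~ Lognormal(μ,σ) then ln T ~ Normal(μ,σ), so the p-quantile of ln T is μ + z_p·σ.
ln(14.5) = 2.674 and ln(70.5) = 4.256; z_{0.17} = -0.9542, z_{0.95} = 1.645.
σ = (4.256 − 2.674)/(1.645 − (-0.9542)) = 0.608.
μ = 2.674 − (-0.9542)·0.608 = 3.255.

μ ≈ 3.255, σ ≈ 0.608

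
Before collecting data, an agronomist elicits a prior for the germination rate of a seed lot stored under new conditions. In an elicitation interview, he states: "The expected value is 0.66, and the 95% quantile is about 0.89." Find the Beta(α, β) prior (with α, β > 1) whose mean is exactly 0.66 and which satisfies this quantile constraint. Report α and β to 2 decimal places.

With mean 0.66 fixed, write α = 0.66s, β = 0.34s where s = α+β.
Need P(θ < 0.89) = 0.95 under Beta(0.66s, 0.34s). Normal approximation: (q−m)/√(m(1−m)/s) ≈ z_{0.95} = 1.64, so s ≈ 0.66·0.34·(1.64)²/(0.89−0.66)² = 11.5.
At s = 11.5: P(θ<0.89) ≈ 0.975. Adjusting to match 0.95 gives s ≈ 8.44.
So α = 0.66·8.44 ≈ 5.57, β = 0.34·8.44 ≈ 2.87.

α ≈ 5.57, β ≈ 2.87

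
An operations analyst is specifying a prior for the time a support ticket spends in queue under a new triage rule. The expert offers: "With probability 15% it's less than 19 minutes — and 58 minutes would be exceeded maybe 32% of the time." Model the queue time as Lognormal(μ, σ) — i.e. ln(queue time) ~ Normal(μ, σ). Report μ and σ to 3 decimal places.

μ ≈ 3.713, σ ≈ 0.742

If T ~ Lognormal(μ,σ) then ln T ~ Normal(μ,σ), so the p-quantile of ln T is μ + z_p·σ.
ln(19) = 2.944 and ln(58) = 4.06; z_{0.15} = -1.036, z_{0.68} = 0.4677.
σ = (4.06 − 2.944)/(0.4677 − (-1.036)) = 0.742.
μ = 2.944 − (-1.036)·0.742 = 3.713.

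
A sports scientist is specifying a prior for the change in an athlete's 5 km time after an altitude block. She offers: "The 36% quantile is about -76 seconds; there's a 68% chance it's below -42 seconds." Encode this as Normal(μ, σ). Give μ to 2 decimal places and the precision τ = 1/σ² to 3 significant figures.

μ = -61.25, τ = 0.00059

The p-quantile of Normal(μ,σ) is μ + z_p·σ, with z_{0.36} = -0.3585 and z_{0.68} = 0.4677.
Eliminate σ: μ = (z₂·x₁ − z₁·x₂)/(z₂ − z₁) = (0.4677·-76 − (-0.3585)·-42)/0.8262 = -61.25.
Then σ = (x₂ − x₁)/(z₂ − z₁) = (-42 − -76)/0.8262 = 41.15.
Precision τ = 1/σ² = 1/41.15² = 0.00059.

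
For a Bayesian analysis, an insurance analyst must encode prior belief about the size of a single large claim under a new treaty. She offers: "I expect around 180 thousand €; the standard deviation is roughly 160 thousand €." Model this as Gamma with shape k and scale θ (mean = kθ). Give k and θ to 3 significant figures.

For Gamma(k, scale θ): mean = kθ, variance = kθ², so CV = 1/√k.
CV = SD/mean = 160/180 = 0.8889, hence k = 1/CV² = 1.27.
Then θ = mean/k = 180/1.27 = 142.

k ≈ 1.27, θ ≈ 142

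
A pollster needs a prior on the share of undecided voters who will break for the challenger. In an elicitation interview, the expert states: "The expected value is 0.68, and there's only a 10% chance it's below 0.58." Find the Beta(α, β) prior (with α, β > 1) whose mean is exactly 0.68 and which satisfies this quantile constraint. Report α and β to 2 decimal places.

α ≈ 25.04, β ≈ 11.79

With mean 0.68 fixed, write α = 0.68s, β = 0.32s where s = α+β.
Need P(θ < 0.58) = 0.1 under Beta(0.68s, 0.32s). Normal approximation: (q−m)/√(m(1−m)/s) ≈ z_{0.1} = -1.28, so s ≈ 0.68·0.32·(-1.28)²/(0.58−0.68)² = 35.7.
At s = 35.7: P(θ<0.58) ≈ 0.103. Adjusting to match 0.1 gives s ≈ 36.83.
So α = 0.68·36.83 ≈ 25.04, β = 0.32·36.83 ≈ 11.79.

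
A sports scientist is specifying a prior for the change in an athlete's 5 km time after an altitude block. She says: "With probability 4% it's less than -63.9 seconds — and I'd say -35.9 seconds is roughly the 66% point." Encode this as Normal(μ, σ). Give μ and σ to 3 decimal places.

For Normal(μ,σ), the p-quantile is μ + z_p·σ. Here z_{0.04} = -1.751, z_{0.66} = 0.4125.
So -63.9 = μ − 1.751σ and -35.9 = μ + 0.4125σ.
Subtracting: σ = (-35.9 − -63.9)/(0.4125 − (-1.751)) = 12.944.
Then μ = -63.9 − (-1.751)·12.944 = -41.239.

μ = -41.239, σ = 12.944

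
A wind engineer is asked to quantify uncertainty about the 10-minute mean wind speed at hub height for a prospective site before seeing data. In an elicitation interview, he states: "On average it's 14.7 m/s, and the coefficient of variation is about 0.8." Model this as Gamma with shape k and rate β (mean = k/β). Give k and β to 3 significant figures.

For Gamma(k, rate β): mean = k/β, variance = k/β², so CV = 1/√k.
CV = 0.8, hence k = 1/CV² = 1.56.
Then β = k/mean = 1.56/14.7 = 0.106.

k ≈ 1.56, β ≈ 0.106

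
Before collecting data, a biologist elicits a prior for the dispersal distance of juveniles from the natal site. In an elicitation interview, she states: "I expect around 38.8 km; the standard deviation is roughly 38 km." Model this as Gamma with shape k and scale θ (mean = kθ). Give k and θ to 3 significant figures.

k ≈ 1.04, θ ≈ 37.2

For Gamma(k, scale θ): mean = kθ, variance = kθ², so CV = 1/√k.
CV = SD/mean = 38/38.8 = 0.9794, hence k = 1/CV² = 1.04.
Then θ = mean/k = 38.8/1.04 = 37.2.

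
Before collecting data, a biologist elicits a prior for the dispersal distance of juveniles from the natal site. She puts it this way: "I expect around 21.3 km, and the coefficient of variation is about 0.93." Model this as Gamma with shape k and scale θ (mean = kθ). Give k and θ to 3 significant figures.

k ≈ 1.16, θ ≈ 18.4

For Gamma(k, scale θ): mean = kθ, variance = kθ², so CV = 1/√k.
CV = 0.93, hence k = 1/CV² = 1.16.
Then θ = mean/k = 21.3/1.16 = 18.4.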